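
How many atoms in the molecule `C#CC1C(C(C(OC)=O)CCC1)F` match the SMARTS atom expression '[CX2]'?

The query [CX2] means: C with X2: aliphatic carbon with exactly 2 total connections.
Check the 13 heavy atoms by environment: 7× C (X4) → no; 2× C (X2) → match; 1× C (X3) → no; 1× O (X1) → no; 1× O (X2) → no; 1× F (X1) → no.
That gives 2 matching atoms.

2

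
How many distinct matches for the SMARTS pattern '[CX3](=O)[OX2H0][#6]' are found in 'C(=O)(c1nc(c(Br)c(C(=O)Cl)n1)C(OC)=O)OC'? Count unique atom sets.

2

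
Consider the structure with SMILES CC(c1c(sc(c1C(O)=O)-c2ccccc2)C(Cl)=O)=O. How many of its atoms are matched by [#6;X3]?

The query [#6;X3] means: any carbon (aromatic or not) with three total connections.
Check the 20 heavy atoms by environment: 1× s (aromatic, X2) → no; 10× c (aromatic, X3) → match; 3× C (X3) → match; 3× O (X1) → no; 1× O (X2) → no; 1× Cl (X1) → no; 1× C (X4) → no.
Summing the matching environments: 10 + 3 = 13 matching atoms.

13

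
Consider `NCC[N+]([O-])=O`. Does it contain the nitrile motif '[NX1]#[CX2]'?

No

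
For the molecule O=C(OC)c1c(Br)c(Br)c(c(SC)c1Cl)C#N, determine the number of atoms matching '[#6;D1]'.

2

Check the 17 heavy atoms by environment: 6× c (aromatic, D3) → no; 2× Br (D1) → no; 1× C (D2) → no; 1× N (D1) → no; 1× Cl (D1) → no; 1× C (D3) → no; 1× O (D1) → no; 1× O (D2) → no; 2× C (D1) → match; 1× S (D2) → no.
That gives 2 matching atoms.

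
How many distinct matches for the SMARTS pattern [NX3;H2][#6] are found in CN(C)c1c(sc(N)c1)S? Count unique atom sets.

[NX3;H2][#6] is the SMARTS for a primary amine: a trivalent nitrogen with two H attached to carbon.
Exactly one fragment in the molecule meets all constraints, giving 1 match.

1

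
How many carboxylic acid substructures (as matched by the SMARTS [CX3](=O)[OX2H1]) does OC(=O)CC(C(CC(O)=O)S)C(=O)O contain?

3

[CX3](=O)[OX2H1] is the SMARTS for a carboxylic acid: an sp2 carbon double-bonded to O and single-bonded to an -OH oxygen.
The molecule carries 3 separate instances of a carboxylic acid group (-C(=O)OH) meeting every constraint; each maps to a distinct set of atoms, giving 3 matches.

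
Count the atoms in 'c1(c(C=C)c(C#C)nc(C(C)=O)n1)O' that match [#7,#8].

4

The query [#7,#8] means: nitrogen or oxygen (comma = OR).
Check the 14 heavy atoms by environment: 2× n (aromatic) → match; 4× c (aromatic) → no; 2× O → match; 6× C → no.
Summing the matching environments: 2 + 2 = 4 matching atoms.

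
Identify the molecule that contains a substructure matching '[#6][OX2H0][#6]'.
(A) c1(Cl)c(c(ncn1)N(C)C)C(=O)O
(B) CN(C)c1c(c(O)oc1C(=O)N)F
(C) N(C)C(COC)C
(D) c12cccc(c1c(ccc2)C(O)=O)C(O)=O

C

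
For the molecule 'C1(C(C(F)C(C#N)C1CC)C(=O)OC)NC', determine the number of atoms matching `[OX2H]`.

0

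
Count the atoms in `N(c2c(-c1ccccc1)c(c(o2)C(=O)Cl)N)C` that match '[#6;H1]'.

The query [#6;H1] means: any carbon bearing exactly one hydrogen.
Check the 17 heavy atoms by environment: 1× o (aromatic, H0) → no; 5× c (aromatic, H0) → no; 1× N (H2) → no; 1× N (H1) → no; 1× C (H3) → no; 5× c (aromatic, H1) → match; 1× C (H0) → no; 1× O (H0) → no; 1× Cl (H0) → no.
That gives 5 matching atoms.

5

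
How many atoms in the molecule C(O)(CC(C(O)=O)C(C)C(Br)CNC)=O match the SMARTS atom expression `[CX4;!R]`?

7

Check the 15 heavy atoms by environment: 7× C (X4, acyclic) → match; 1× N (X3, acyclic) → no; 1× Br (X1, acyclic) → no; 2× C (X3, acyclic) → no; 2× O (X1, acyclic) → no; 2× O (X2, acyclic) → no.
That gives 7 matching atoms.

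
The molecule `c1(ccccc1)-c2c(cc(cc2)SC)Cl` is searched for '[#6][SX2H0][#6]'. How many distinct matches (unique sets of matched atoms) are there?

1

[#6][SX2H0][#6] is the SMARTS for a thioether: an aliphatic sulfur bridging two carbons with no H on the sulfur.
Exactly one fragment in the molecule meets all constraints, giving 1 match.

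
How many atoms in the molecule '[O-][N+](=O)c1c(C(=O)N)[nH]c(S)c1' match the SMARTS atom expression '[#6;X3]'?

5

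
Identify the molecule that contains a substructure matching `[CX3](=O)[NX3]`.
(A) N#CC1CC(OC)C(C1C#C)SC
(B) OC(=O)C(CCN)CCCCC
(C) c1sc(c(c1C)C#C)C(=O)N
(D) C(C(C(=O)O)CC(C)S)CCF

[CX3](=O)[NX3] describes a carbonyl carbon bonded to a trivalent nitrogen (an amide).
(A) has a nitrile (-C#N) but the nitrile N is NX1 (triple-bonded), not NX3.
(B) has a primary amino group (-NH2) but the -NH2 is not attached to a carbonyl carbon.
(C) contains a primary amide (-C(=O)NH2), which satisfies every atom and bond constraint.
(D) has a carboxylic acid group (-C(=O)OH) but the carbonyl is bonded to O, not to an NX3 nitrogen.
So the answer is (C).

C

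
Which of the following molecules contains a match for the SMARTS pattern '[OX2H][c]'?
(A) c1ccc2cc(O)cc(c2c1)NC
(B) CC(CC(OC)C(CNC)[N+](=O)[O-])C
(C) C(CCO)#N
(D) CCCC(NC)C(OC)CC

A

[OX2H][c] describes a hydroxyl oxygen attached to an aromatic carbon (a phenol).
(A) contains a hydroxyl group (-OH), which satisfies every atom and bond constraint.
(B) has a methoxy ether (-OCH3) but the oxygen has H0, not H1.
(C) has a hydroxyl group (-OH) but the -OH is on an aliphatic carbon, not an aromatic c.
(D) has a methoxy ether (-OCH3) but the oxygen has H0, not H1.
So the answer is (A).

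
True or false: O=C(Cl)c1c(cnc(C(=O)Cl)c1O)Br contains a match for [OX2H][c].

True

The pattern [OX2H][c] describes a hydroxyl oxygen attached to an aromatic carbon — a phenol.
The molecule carries a hydroxyl group (-OH), whose atoms satisfy every constraint of the query, so the pattern matches.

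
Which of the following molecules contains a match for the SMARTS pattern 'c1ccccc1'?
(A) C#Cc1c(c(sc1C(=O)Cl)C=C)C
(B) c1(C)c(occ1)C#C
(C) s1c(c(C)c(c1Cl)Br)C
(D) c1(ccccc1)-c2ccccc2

D

c1ccccc1 describes six aromatic carbons in a ring (a benzene ring).
(A) has a methyl group (-CH3) but no six-membered all-carbon aromatic ring is present.
(B) has a methyl group (-CH3) but no six-membered all-carbon aromatic ring is present.
(C) has a methyl group (-CH3) but no six-membered all-carbon aromatic ring is present.
(D) contains a phenyl ring, which satisfies every atom and bond constraint.
So the answer is (D).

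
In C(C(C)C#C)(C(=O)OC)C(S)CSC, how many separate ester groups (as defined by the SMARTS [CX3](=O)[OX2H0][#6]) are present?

1

[CX3](=O)[OX2H0][#6] is the SMARTS for an ester: a carbonyl carbon bonded to an oxygen that is itself bonded to carbon (no H on that O).
Exactly one fragment in the molecule meets all constraints, giving 1 match.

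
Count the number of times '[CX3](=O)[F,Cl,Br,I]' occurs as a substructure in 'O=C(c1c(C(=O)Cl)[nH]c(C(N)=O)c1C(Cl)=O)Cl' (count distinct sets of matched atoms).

[CX3](=O)[F,Cl,Br,I] is the SMARTS for an acyl halide: a carbonyl carbon bonded to a halogen.
The molecule carries 3 separate instances of an acyl chloride (-C(=O)Cl) meeting every constraint; each maps to a distinct set of atoms, giving 3 matches.

3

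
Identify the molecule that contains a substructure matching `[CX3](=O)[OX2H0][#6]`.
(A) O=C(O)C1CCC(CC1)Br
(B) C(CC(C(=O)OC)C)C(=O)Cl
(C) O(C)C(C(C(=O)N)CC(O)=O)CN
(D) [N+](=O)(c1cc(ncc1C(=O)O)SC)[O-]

B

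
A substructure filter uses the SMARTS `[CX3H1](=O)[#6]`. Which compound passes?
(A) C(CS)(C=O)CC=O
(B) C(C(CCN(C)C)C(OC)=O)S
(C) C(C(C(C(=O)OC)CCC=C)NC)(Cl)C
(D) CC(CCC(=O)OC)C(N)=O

[CX3H1](=O)[#6] describes an sp2 carbon with one H, double-bonded to O and single-bonded to carbon (an aldehyde).
(A) contains an aldehyde (-CHO), which satisfies every atom and bond constraint.
(B) has a methyl-ester group (-C(=O)OCH3) but the carbonyl carbon has H0, not H1.
(C) has a methyl-ester group (-C(=O)OCH3) but the carbonyl carbon has H0, not H1.
(D) has a methyl-ester group (-C(=O)OCH3) but the carbonyl carbon has H0, not H1.
So the answer is (A).

A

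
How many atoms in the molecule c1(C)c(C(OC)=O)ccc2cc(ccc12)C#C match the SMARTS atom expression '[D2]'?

7

The query [D2] means: atom with exactly two heavy-atom neighbours.
Check the 17 heavy atoms by environment: 5× c (aromatic, D3) → no; 5× c (aromatic, D2) → match; 1× C (D3) → no; 1× O (D1) → no; 1× O (D2) → match; 3× C (D1) → no; 1× C (D2) → match.
Summing the matching environments: 5 + 1 + 1 = 7 matching atoms.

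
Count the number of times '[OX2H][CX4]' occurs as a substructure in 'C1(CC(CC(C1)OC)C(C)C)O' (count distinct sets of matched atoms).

[OX2H][CX4] is the SMARTS for an aliphatic alcohol: a hydroxyl oxygen bound to an sp3 (X4) carbon.
Exactly one fragment in the molecule meets all constraints, giving 1 match.

1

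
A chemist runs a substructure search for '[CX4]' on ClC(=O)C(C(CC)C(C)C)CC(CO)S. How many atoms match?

Check the 15 heavy atoms by environment: 10× C (X4) → match; 1× C (X3) → no; 1× O (X1) → no; 1× Cl (X1) → no; 1× S (X2) → no; 1× O (X2) → no.
That gives 10 matching atoms.

10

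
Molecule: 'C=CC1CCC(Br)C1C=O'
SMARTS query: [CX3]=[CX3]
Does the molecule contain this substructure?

Yes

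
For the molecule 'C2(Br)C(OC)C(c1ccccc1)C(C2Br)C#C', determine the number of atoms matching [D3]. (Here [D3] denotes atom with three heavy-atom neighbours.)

6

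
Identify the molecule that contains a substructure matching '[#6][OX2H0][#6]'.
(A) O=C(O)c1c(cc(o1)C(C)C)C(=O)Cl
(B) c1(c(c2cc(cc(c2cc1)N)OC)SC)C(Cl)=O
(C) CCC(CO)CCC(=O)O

B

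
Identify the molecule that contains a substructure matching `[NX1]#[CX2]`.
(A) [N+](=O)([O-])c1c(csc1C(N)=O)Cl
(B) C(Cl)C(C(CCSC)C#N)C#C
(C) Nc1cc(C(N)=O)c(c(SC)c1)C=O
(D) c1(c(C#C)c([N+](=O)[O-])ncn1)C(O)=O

[NX1]#[CX2] describes a nitrogen triple-bonded to a two-connected carbon (a nitrile).
(A) has a nitro group (-[N+](=O)[O-]) but there is no C#N triple bond.
(B) contains a nitrile (-C#N), which satisfies every atom and bond constraint.
(C) has a primary amino group (-NH2) but the nitrogen is NX3 (three connections), not NX1 triple-bonded.
(D) has a nitro group (-[N+](=O)[O-]) but there is no C#N triple bond.
So the answer is (B).

B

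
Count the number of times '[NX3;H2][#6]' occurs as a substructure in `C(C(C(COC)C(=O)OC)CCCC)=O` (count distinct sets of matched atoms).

0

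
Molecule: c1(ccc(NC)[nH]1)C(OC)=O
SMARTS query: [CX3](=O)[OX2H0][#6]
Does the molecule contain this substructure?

Yes

The pattern [CX3](=O)[OX2H0][#6] describes a carbonyl carbon bonded to an oxygen that is itself bonded to carbon (no H on that O) — an ester.
The molecule carries a methyl-ester group (-C(=O)OCH3), whose atoms satisfy every constraint of the query, so the pattern matches.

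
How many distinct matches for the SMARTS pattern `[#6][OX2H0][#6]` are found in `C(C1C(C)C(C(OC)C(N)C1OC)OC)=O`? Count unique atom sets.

[#6][OX2H0][#6] is the SMARTS for an ether: an aliphatic oxygen bridging two carbons with no H on the oxygen.
The molecule carries 3 separate instances of a methoxy ether (-OCH3) meeting every constraint; each maps to a distinct set of atoms, giving 3 matches.

3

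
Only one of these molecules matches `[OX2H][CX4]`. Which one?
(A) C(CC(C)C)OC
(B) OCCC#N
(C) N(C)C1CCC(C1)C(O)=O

B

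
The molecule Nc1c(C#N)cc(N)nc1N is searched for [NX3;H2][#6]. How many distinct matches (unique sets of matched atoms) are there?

3

[NX3;H2][#6] is the SMARTS for a primary amine: a trivalent nitrogen with two H attached to carbon.
The molecule carries 3 separate instances of a primary amino group (-NH2) meeting every constraint; each maps to a distinct set of atoms, giving 3 matches.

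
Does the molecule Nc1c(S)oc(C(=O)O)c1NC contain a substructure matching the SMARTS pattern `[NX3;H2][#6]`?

Yes

The pattern [NX3;H2][#6] describes a trivalent nitrogen with two H attached to carbon — a primary amine.
The molecule carries a primary amino group (-NH2), whose atoms satisfy every constraint of the query, so the pattern matches.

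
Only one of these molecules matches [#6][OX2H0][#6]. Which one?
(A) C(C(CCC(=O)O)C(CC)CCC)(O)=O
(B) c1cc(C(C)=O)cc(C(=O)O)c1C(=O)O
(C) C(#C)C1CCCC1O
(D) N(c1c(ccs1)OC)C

D

[#6][OX2H0][#6] describes an aliphatic oxygen bridging two carbons with no H on the oxygen (an ether).
(A) has a carboxylic acid group (-C(=O)OH) but the -OH oxygen has H1; the =O is OX1, not OX2.
(B) has a carboxylic acid group (-C(=O)OH) but the -OH oxygen has H1; the =O is OX1, not OX2.
(C) has a hydroxyl group (-OH) but the oxygen has H1, not H0 bridging two carbons.
(D) contains a methoxy ether (-OCH3), which satisfies every atom and bond constraint.
So the answer is (D).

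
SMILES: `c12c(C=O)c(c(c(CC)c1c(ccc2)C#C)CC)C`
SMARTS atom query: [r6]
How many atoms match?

The query [r6] means: r6 matches atoms in a six-membered ring.
Check the 19 heavy atoms by environment: 10× c (aromatic, in 6-ring) → match; 8× C (acyclic) → no; 1× O (acyclic) → no.
That gives 10 matching atoms.

10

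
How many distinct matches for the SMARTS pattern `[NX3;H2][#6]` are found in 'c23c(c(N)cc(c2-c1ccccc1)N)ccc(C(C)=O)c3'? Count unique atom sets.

2

[NX3;H2][#6] is the SMARTS for a primary amine: a trivalent nitrogen with two H attached to carbon.
The molecule carries 2 separate instances of a primary amino group (-NH2) meeting every constraint; each maps to a distinct set of atoms, giving 2 matches.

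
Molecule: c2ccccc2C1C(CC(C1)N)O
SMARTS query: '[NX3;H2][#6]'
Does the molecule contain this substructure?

The pattern [NX3;H2][#6] describes a trivalent nitrogen with two H attached to carbon — a primary amine.
The molecule carries a primary amino group (-NH2), whose atoms satisfy every constraint of the query, so the pattern matches.

Yes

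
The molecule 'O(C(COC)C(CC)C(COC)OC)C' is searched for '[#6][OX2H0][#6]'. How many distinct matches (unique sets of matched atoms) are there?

4

[#6][OX2H0][#6] is the SMARTS for an ether: an aliphatic oxygen bridging two carbons with no H on the oxygen.
The molecule carries 4 separate instances of a methoxy ether (-OCH3) meeting every constraint; each maps to a distinct set of atoms, giving 4 matches.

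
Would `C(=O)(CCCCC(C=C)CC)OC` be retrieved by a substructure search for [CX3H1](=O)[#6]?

The pattern [CX3H1](=O)[#6] describes an sp2 carbon with one H, double-bonded to O and single-bonded to carbon — an aldehyde.
The closest candidate here is a methyl-ester group (-C(=O)OCH3), but the carbonyl carbon has H0, not H1. No other fragment satisfies the full query, so there is no match.

No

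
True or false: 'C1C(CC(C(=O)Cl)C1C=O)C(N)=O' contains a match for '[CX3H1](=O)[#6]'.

True

The pattern [CX3H1](=O)[#6] describes an sp2 carbon with one H, double-bonded to O and single-bonded to carbon — an aldehyde.
The molecule carries an aldehyde (-CHO), whose atoms satisfy every constraint of the query, so the pattern matches.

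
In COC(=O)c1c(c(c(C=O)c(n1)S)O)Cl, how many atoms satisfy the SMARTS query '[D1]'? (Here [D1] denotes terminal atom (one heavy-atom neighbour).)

6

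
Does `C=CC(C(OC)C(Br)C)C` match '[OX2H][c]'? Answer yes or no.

The pattern [OX2H][c] describes a hydroxyl oxygen attached to an aromatic carbon — a phenol.
The closest candidate here is a methoxy ether (-OCH3), but the oxygen has H0, not H1. No other fragment satisfies the full query, so there is no match.

No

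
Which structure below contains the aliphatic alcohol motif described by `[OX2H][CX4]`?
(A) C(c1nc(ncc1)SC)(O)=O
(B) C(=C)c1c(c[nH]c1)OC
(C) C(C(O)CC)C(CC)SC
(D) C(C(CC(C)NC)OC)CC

C

[OX2H][CX4] describes a hydroxyl oxygen bound to an sp3 (X4) carbon (an aliphatic alcohol).
(A) has a carboxylic acid group (-C(=O)OH) but the -OH is on a CX3 carbonyl carbon, not a CX4 carbon.
(B) has a methoxy ether (-OCH3) but the oxygen has H0 (ether), not H1.
(C) contains a hydroxyl group (-OH), which satisfies every atom and bond constraint.
(D) has a methoxy ether (-OCH3) but the oxygen has H0 (ether), not H1.
So the answer is (C).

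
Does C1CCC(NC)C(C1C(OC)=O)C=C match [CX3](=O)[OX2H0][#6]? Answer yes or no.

The pattern [CX3](=O)[OX2H0][#6] describes a carbonyl carbon bonded to an oxygen that is itself bonded to carbon (no H on that O) — an ester.
The molecule carries a methyl-ester group (-C(=O)OCH3), whose atoms satisfy every constraint of the query, so the pattern matches.

Yes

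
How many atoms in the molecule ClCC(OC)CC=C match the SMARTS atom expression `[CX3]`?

The query [CX3] means: C with X3: aliphatic carbon with exactly 3 total connections.
Check the 8 heavy atoms by environment: 4× C (X4) → no; 1× O (X2) → no; 1× Cl (X1) → no; 2× C (X3) → match.
That gives 2 matching atoms.

2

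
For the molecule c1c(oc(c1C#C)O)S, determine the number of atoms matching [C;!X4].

2

The query [C;!X4] means: aliphatic carbon that does not have four total connections.
Check the 9 heavy atoms by environment: 1× o (aromatic, X2) → no; 4× c (aromatic, X3) → no; 1× S (X2) → no; 2× C (X2) → match; 1× O (X2) → no.
That gives 2 matching atoms.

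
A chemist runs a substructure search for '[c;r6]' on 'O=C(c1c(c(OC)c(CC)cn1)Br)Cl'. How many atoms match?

The query [c;r6] means: aromatic carbon that belongs to a six-membered ring.
Check the 14 heavy atoms by environment: 1× n (aromatic, in 6-ring) → no; 5× c (aromatic, in 6-ring) → match; 4× C (acyclic) → no; 2× O (acyclic) → no; 1× Cl (acyclic) → no; 1× Br (acyclic) → no.
That gives 5 matching atoms.

5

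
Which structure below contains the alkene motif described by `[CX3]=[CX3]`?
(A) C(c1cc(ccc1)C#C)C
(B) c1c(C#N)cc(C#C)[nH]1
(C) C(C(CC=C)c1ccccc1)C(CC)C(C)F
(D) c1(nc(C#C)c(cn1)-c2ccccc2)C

[CX3]=[CX3] describes a non-aromatic C=C double bond between two sp2 carbons (an alkene).
(A) has an ethyl group (-CH2CH3) but its C-C bond is a single bond between CX4 carbons, not CX3=CX3.
(B) has an ethynyl group (-C#CH) but the C-C bond is a triple bond, not a double bond.
(C) contains a vinyl group (-CH=CH2), which satisfies every atom and bond constraint.
(D) has an ethynyl group (-C#CH) but the C-C bond is a triple bond, not a double bond.
So the answer is (C).

C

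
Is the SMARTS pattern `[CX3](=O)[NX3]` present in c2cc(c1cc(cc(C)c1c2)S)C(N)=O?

Yes

The pattern [CX3](=O)[NX3] describes a carbonyl carbon bonded to a trivalent nitrogen — an amide.
The molecule carries a primary amide (-C(=O)NH2), whose atoms satisfy every constraint of the query, so the pattern matches.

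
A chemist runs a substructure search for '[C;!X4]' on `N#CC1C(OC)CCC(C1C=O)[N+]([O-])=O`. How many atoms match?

2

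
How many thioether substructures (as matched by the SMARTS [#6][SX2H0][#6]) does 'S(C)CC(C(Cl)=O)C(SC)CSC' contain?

3

[#6][SX2H0][#6] is the SMARTS for a thioether: an aliphatic sulfur bridging two carbons with no H on the sulfur.
The molecule carries 3 separate instances of a methylthio ether (-SCH3) meeting every constraint; each maps to a distinct set of atoms, giving 3 matches.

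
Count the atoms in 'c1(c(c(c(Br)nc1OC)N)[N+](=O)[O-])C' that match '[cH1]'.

0

The query [cH1] means: aromatic carbon bearing exactly one hydrogen.
Check the 14 heavy atoms by environment: 1× n (aromatic, H0) → no; 5× c (aromatic, H0) → no; 2× C (H3) → no; 1× Br (H0) → no; 1× N (H2) → no; 1× N (charge +1, H0) → no; 1× O (charge -1, H0) → no; 2× O (H0) → no.
No environment satisfies the query, so 0 matching atoms.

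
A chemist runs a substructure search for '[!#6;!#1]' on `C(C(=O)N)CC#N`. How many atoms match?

The query [!#6;!#1] means: not carbon and not hydrogen — any heteroatom.
Check the 7 heavy atoms by environment: 4× C → no; 2× N → match; 1× O → match.
Summing the matching environments: 2 + 1 = 3 matching atoms.

3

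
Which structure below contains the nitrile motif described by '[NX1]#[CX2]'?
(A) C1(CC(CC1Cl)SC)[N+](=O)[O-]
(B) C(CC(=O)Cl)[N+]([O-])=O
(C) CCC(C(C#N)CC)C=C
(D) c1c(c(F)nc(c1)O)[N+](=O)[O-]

C

[NX1]#[CX2] describes a nitrogen triple-bonded to a two-connected carbon (a nitrile).
(A) has a nitro group (-[N+](=O)[O-]) but there is no C#N triple bond.
(B) has a nitro group (-[N+](=O)[O-]) but there is no C#N triple bond.
(C) contains a nitrile (-C#N), which satisfies every atom and bond constraint.
(D) has a nitro group (-[N+](=O)[O-]) but there is no C#N triple bond.
So the answer is (C).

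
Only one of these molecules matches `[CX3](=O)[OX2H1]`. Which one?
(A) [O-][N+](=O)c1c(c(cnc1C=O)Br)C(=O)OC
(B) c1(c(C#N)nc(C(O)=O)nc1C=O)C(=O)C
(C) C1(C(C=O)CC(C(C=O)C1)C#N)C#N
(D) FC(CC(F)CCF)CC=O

B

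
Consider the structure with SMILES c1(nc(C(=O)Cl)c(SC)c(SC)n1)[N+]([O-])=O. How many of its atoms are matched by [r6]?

6

The query [r6] means: r6 matches atoms in a six-membered ring.
Check the 16 heavy atoms by environment: 2× n (aromatic, in 6-ring) → match; 4× c (aromatic, in 6-ring) → match; 2× S (acyclic) → no; 3× C (acyclic) → no; 1× N (charge +1, acyclic) → no; 1× O (charge -1, acyclic) → no; 2× O (acyclic) → no; 1× Cl (acyclic) → no.
Summing the matching environments: 2 + 4 = 6 matching atoms.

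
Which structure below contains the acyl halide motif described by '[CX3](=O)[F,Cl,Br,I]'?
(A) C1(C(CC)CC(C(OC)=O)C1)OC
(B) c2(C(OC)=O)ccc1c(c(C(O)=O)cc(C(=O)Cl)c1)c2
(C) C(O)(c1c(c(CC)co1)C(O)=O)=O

B

[CX3](=O)[F,Cl,Br,I] describes a carbonyl carbon bonded to a halogen (an acyl halide).
(A) has a methyl-ester group (-C(=O)OCH3) but the carbonyl is bonded to -O-C, not to a halogen.
(B) contains an acyl chloride (-C(=O)Cl), which satisfies every atom and bond constraint.
(C) has a carboxylic acid group (-C(=O)OH) but the carbonyl is bonded to -OH, not to a halogen.
So the answer is (B).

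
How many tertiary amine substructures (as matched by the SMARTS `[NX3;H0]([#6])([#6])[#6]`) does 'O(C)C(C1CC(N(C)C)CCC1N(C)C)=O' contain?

2

[NX3;H0]([#6])([#6])[#6] is the SMARTS for a tertiary amine: a trivalent nitrogen with no H, bonded to three carbons.
The molecule carries 2 separate instances of a dimethylamino group (-N(CH3)2) meeting every constraint; each maps to a distinct set of atoms, giving 2 matches.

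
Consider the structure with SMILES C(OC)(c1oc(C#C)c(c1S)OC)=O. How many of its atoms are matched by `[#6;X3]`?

5

The query [#6;X3] means: any carbon (aromatic or not) with three total connections.
Check the 14 heavy atoms by environment: 1× o (aromatic, X2) → no; 4× c (aromatic, X3) → match; 2× O (X2) → no; 2× C (X4) → no; 1× C (X3) → match; 1× O (X1) → no; 2× C (X2) → no; 1× S (X2) → no.
Summing the matching environments: 4 + 1 = 5 matching atoms.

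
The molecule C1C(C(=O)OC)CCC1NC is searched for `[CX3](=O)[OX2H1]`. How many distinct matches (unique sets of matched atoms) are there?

0

[CX3](=O)[OX2H1] is the SMARTS for a carboxylic acid: an sp2 carbon double-bonded to O and single-bonded to an -OH oxygen.
The molecule has a methyl-ester group (-C(=O)OCH3), but the singly-bonded O has no H (OX2H0, not OX2H1); nothing else fits, so there are 0 matches.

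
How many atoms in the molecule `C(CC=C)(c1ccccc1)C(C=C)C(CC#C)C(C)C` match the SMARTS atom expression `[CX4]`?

8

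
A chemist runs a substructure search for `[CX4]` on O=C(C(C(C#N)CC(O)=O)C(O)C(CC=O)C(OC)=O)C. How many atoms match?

8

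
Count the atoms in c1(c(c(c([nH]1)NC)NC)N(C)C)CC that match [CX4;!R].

Check the 14 heavy atoms by environment: 1× n (aromatic, X3, in 5-ring) → no; 4× c (aromatic, X3, in 5-ring) → no; 3× N (X3, acyclic) → no; 6× C (X4, acyclic) → match.
That gives 6 matching atoms.

6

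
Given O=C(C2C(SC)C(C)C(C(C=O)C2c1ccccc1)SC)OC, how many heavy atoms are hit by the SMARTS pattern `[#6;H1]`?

Check the 23 heavy atoms by environment: 7× C (H1) → match; 2× S (H0) → no; 4× C (H3) → no; 3× O (H0) → no; 1× C (H0) → no; 1× c (aromatic, H0) → no; 5× c (aromatic, H1) → match.
Summing the matching environments: 7 + 5 = 12 matching atoms.

12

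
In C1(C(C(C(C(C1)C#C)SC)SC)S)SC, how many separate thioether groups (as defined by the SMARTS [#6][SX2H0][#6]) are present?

3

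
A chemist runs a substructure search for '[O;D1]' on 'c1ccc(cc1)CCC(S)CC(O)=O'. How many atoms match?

2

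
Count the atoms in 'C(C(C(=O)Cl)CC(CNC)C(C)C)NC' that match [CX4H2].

The query [CX4H2] means: sp3 carbon (X4) with exactly two hydrogens.
Check the 15 heavy atoms by environment: 3× C (H2, X4) → match; 3× C (H1, X4) → no; 4× C (H3, X4) → no; 1× C (H0, X3) → no; 1× O (H0, X1) → no; 1× Cl (H0, X1) → no; 2× N (H1, X3) → no.
That gives 3 matching atoms.

3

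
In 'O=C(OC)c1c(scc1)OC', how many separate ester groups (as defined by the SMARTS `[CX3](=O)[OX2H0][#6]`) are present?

[CX3](=O)[OX2H0][#6] is the SMARTS for an ester: a carbonyl carbon bonded to an oxygen that is itself bonded to carbon (no H on that O).
Exactly one fragment in the molecule meets all constraints, giving 1 match.

1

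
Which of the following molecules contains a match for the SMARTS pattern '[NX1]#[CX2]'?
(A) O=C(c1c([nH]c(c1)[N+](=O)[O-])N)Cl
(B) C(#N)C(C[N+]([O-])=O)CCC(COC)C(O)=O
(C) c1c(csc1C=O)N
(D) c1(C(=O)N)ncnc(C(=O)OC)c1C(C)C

B

[NX1]#[CX2] describes a nitrogen triple-bonded to a two-connected carbon (a nitrile).
(A) has a nitro group (-[N+](=O)[O-]) but there is no C#N triple bond.
(B) contains a nitrile (-C#N), which satisfies every atom and bond constraint.
(C) has a primary amino group (-NH2) but the nitrogen is NX3 (three connections), not NX1 triple-bonded.
(D) has a primary amide (-C(=O)NH2) but the nitrogen is NX3, not NX1.
So the answer is (B).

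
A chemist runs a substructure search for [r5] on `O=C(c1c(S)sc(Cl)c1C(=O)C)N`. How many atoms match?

The query [r5] means: r5 matches atoms in a five-membered ring.
Check the 13 heavy atoms by environment: 1× s (aromatic, in 5-ring) → match; 4× c (aromatic, in 5-ring) → match; 3× C (acyclic) → no; 2× O (acyclic) → no; 1× Cl (acyclic) → no; 1× N (acyclic) → no; 1× S (acyclic) → no.
Summing the matching environments: 1 + 4 = 5 matching atoms.

5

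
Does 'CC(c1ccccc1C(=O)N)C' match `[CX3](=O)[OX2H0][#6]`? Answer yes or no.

No

The pattern [CX3](=O)[OX2H0][#6] describes a carbonyl carbon bonded to an oxygen that is itself bonded to carbon (no H on that O) — an ester.
The closest candidate here is a primary amide (-C(=O)NH2), but the carbonyl is bonded to N, not to an O-C linkage. No other fragment satisfies the full query, so there is no match.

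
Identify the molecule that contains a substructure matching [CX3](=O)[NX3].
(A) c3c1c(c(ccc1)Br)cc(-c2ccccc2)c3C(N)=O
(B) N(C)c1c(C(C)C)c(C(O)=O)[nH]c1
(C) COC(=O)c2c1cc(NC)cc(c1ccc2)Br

[CX3](=O)[NX3] describes a carbonyl carbon bonded to a trivalent nitrogen (an amide).
(A) contains a primary amide (-C(=O)NH2), which satisfies every atom and bond constraint.
(B) has a carboxylic acid group (-C(=O)OH) but the carbonyl is bonded to O, not to an NX3 nitrogen.
(C) has a methyl-ester group (-C(=O)OCH3) but the carbonyl is bonded to O, not to an NX3 nitrogen.
So the answer is (A).

A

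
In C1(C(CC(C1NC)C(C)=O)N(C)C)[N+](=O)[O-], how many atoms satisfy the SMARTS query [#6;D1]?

The query [#6;D1] means: carbon bonded to exactly one heavy atom.
Check the 16 heavy atoms by environment: 1× C (D2) → no; 5× C (D3) → no; 2× O (D1) → no; 4× C (D1) → match; 1× N (charge +1, D3) → no; 1× O (charge -1, D1) → no; 1× N (D2) → no; 1× N (D3) → no.
That gives 4 matching atoms.

4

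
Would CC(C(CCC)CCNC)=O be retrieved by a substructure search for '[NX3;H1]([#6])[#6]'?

Yes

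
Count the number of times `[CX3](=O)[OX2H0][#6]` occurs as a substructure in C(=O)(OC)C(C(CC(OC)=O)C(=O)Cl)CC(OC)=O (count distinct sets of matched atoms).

3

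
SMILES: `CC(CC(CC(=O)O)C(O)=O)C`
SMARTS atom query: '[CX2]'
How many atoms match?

The query [CX2] means: C with X2: aliphatic carbon with exactly 2 total connections.
Check the 12 heavy atoms by environment: 6× C (X4) → no; 2× C (X3) → no; 2× O (X1) → no; 2× O (X2) → no.
No environment satisfies the query, so 0 matching atoms.

0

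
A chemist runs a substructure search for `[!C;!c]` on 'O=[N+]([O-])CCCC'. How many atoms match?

3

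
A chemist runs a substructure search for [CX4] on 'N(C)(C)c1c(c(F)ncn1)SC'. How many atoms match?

3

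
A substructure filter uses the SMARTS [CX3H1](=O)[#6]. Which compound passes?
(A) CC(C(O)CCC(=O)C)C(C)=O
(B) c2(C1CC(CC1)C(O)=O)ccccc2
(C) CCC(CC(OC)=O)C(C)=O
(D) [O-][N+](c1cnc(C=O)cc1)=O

D

[CX3H1](=O)[#6] describes an sp2 carbon with one H, double-bonded to O and single-bonded to carbon (an aldehyde).
(A) has an acetyl/ketone group (-C(=O)CH3) but the carbonyl carbon has H0 (two carbon neighbours), not H1.
(B) has a carboxylic acid group (-C(=O)OH) but the carbonyl carbon has H0 and is bonded to O, not H1.
(C) has a methyl-ester group (-C(=O)OCH3) but the carbonyl carbon has H0, not H1.
(D) contains an aldehyde (-CHO), which satisfies every atom and bond constraint.
So the answer is (D).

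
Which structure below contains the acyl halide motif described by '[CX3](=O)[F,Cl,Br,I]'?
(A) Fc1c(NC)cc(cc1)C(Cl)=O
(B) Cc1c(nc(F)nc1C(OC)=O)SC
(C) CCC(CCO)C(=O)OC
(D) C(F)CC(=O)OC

A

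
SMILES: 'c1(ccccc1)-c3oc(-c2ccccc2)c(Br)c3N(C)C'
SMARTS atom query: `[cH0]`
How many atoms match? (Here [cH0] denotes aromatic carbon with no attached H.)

6

The query [cH0] means: aromatic carbon with no attached hydrogen (substituted or ring-fusion).
Check the 21 heavy atoms by environment: 1× o (aromatic, H0) → no; 6× c (aromatic, H0) → match; 10× c (aromatic, H1) → no; 1× Br (H0) → no; 1× N (H0) → no; 2× C (H3) → no.
That gives 6 matching atoms.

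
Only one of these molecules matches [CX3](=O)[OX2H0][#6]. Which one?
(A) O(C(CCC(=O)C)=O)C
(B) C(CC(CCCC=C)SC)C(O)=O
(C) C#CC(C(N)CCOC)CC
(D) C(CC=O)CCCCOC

[CX3](=O)[OX2H0][#6] describes a carbonyl carbon bonded to an oxygen that is itself bonded to carbon (no H on that O) (an ester).
(A) contains a methyl-ester group (-C(=O)OCH3), which satisfies every atom and bond constraint.
(B) has a carboxylic acid group (-C(=O)OH) but the singly-bonded O carries H (OX2H1, not H0).
(C) has a methoxy ether (-OCH3) but the ether oxygen is not adjacent to a C=O carbon.
(D) has a methoxy ether (-OCH3) but the ether oxygen is not adjacent to a C=O carbon.
So the answer is (A).

A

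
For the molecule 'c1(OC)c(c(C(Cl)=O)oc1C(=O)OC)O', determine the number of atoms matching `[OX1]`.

2

The query [OX1] means: aliphatic oxygen with one total connection — typically a carbonyl =O or an oxide.
Check the 15 heavy atoms by environment: 1× o (aromatic, X2) → no; 4× c (aromatic, X3) → no; 3× O (X2) → no; 2× C (X4) → no; 2× C (X3) → no; 2× O (X1) → match; 1× Cl (X1) → no.
That gives 2 matching atoms.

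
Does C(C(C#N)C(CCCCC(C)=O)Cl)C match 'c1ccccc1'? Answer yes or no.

The pattern c1ccccc1 describes six aromatic carbons in a ring — a benzene ring.
The closest candidate here is a methyl group (-CH3), but no six-membered all-carbon aromatic ring is present. No other fragment satisfies the full query, so there is no match.

No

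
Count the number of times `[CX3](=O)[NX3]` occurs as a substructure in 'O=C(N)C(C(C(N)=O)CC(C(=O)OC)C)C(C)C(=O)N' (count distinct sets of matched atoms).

3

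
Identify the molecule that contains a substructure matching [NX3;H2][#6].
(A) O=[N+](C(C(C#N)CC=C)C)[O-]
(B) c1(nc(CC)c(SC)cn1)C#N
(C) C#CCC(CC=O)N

C

[NX3;H2][#6] describes a trivalent nitrogen with two H attached to carbon (a primary amine).
(A) has a nitro group (-[N+](=O)[O-]) but the nitrogen is [N+] with no H, not NX3H2.
(B) has a nitrile (-C#N) but the nitrogen is NX1 (triple-bonded), not NX3 with two H.
(C) contains a primary amino group (-NH2), which satisfies every atom and bond constraint.
So the answer is (C).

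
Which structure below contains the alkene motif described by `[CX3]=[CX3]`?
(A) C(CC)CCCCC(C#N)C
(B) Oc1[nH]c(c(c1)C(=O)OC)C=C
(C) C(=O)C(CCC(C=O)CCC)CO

[CX3]=[CX3] describes a non-aromatic C=C double bond between two sp2 carbons (an alkene).
(A) has an ethyl group (-CH2CH3) but its C-C bond is a single bond between CX4 carbons, not CX3=CX3.
(B) contains a vinyl group (-CH=CH2), which satisfies every atom and bond constraint.
(C) has an ethyl group (-CH2CH3) but its C-C bond is a single bond between CX4 carbons, not CX3=CX3.
So the answer is (B).

B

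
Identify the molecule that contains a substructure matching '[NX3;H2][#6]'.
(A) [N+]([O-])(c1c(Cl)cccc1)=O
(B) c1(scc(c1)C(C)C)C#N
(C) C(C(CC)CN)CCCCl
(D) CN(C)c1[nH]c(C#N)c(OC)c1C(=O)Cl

C

[NX3;H2][#6] describes a trivalent nitrogen with two H attached to carbon (a primary amine).
(A) has a nitro group (-[N+](=O)[O-]) but the nitrogen is [N+] with no H, not NX3H2.
(B) has a nitrile (-C#N) but the nitrogen is NX1 (triple-bonded), not NX3 with two H.
(C) contains a primary amino group (-NH2), which satisfies every atom and bond constraint.
(D) has a dimethylamino group (-N(CH3)2) but the nitrogen has H0, not H2.
So the answer is (C).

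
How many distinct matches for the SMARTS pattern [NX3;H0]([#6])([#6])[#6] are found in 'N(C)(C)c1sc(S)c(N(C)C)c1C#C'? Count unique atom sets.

[NX3;H0]([#6])([#6])[#6] is the SMARTS for a tertiary amine: a trivalent nitrogen with no H, bonded to three carbons.
The molecule carries 2 separate instances of a dimethylamino group (-N(CH3)2) meeting every constraint; each maps to a distinct set of atoms, giving 2 matches.

2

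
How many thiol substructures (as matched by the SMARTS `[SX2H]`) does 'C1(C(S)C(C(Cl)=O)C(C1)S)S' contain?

3

[SX2H] is the SMARTS for a thiol: an aliphatic sulfur with two connections, one being H.
The molecule carries 3 separate instances of a thiol (-SH) meeting every constraint; each maps to a distinct set of atoms, giving 3 matches.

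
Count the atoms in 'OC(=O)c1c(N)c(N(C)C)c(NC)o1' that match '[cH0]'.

4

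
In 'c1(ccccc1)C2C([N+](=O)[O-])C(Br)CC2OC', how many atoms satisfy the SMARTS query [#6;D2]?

6

The query [#6;D2] means: any carbon bonded to exactly two heavy atoms.
Check the 17 heavy atoms by environment: 1× C (D2) → match; 4× C (D3) → no; 1× N (charge +1, D3) → no; 1× O (charge -1, D1) → no; 1× O (D1) → no; 1× c (aromatic, D3) → no; 5× c (aromatic, D2) → match; 1× Br (D1) → no; 1× O (D2) → no; 1× C (D1) → no.
Summing the matching environments: 1 + 5 = 6 matching atoms.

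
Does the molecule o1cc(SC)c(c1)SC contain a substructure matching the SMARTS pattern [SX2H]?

No

The pattern [SX2H] describes an aliphatic sulfur with two connections, one being H — a thiol.
The closest candidate here is a methylthio ether (-SCH3), but the sulfur has H0 (bonded to two carbons), not H1. No other fragment satisfies the full query, so there is no match.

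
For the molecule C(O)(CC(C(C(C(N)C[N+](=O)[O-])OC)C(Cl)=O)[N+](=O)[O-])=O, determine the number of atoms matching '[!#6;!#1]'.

The query [!#6;!#1] means: not carbon and not hydrogen — any heteroatom.
Check the 21 heavy atoms by environment: 9× C → no; 1× N → match; 6× O → match; 2× N (charge +1) → match; 2× O (charge -1) → match; 1× Cl → match.
Summing the matching environments: 1 + 6 + 2 + 2 + 1 = 12 matching atoms.

12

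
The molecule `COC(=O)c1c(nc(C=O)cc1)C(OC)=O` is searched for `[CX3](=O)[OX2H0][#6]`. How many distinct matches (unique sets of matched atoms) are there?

2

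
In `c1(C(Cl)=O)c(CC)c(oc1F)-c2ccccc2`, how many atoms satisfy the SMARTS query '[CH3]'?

1

Check the 17 heavy atoms by environment: 1× o (aromatic, H0) → no; 5× c (aromatic, H0) → no; 5× c (aromatic, H1) → no; 1× C (H2) → no; 1× C (H3) → match; 1× F (H0) → no; 1× C (H0) → no; 1× O (H0) → no; 1× Cl (H0) → no.
That gives 1 matching atom.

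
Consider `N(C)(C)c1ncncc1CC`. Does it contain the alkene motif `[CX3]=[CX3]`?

No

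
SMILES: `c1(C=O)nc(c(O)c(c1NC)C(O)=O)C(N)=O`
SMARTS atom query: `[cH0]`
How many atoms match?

5

The query [cH0] means: aromatic carbon with no attached hydrogen (substituted or ring-fusion).
Check the 17 heavy atoms by environment: 1× n (aromatic, H0) → no; 5× c (aromatic, H0) → match; 2× O (H1) → no; 1× N (H1) → no; 1× C (H3) → no; 2× C (H0) → no; 3× O (H0) → no; 1× N (H2) → no; 1× C (H1) → no.
That gives 5 matching atoms.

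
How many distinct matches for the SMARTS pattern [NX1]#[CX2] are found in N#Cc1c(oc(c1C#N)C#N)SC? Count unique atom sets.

[NX1]#[CX2] is the SMARTS for a nitrile: a nitrogen triple-bonded to a two-connected carbon.
The molecule carries 3 separate instances of a nitrile (-C#N) meeting every constraint; each maps to a distinct set of atoms, giving 3 matches.

3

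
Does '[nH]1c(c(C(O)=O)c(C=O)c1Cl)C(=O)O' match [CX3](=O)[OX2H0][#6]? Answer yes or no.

No

The pattern [CX3](=O)[OX2H0][#6] describes a carbonyl carbon bonded to an oxygen that is itself bonded to carbon (no H on that O) — an ester.
The closest candidate here is a carboxylic acid group (-C(=O)OH), but the singly-bonded O carries H (OX2H1, not H0). No other fragment satisfies the full query, so there is no match.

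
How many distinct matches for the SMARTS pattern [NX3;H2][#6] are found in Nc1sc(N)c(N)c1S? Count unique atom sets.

3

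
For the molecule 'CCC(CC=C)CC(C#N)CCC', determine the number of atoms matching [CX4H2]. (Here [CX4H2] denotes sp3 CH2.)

5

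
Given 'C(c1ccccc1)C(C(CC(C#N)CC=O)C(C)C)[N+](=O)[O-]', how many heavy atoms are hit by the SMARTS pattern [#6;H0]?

2

The query [#6;H0] means: any carbon with no attached hydrogen.
Check the 22 heavy atoms by environment: 3× C (H2) → no; 5× C (H1) → no; 2× C (H3) → no; 1× C (H0) → match; 1× N (H0) → no; 1× c (aromatic, H0) → match; 5× c (aromatic, H1) → no; 2× O (H0) → no; 1× N (charge +1, H0) → no; 1× O (charge -1, H0) → no.
Summing the matching environments: 1 + 1 = 2 matching atoms.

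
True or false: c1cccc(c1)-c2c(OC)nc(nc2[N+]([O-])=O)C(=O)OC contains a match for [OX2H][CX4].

False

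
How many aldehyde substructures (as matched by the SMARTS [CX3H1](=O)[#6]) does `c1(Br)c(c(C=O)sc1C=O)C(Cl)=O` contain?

2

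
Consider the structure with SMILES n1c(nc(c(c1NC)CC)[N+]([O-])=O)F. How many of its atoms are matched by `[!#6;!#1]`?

7

The query [!#6;!#1] means: not carbon and not hydrogen — any heteroatom.
Check the 14 heavy atoms by environment: 2× n (aromatic) → match; 4× c (aromatic) → no; 1× N → match; 3× C → no; 1× N (charge +1) → match; 1× O (charge -1) → match; 1× O → match; 1× F → match.
Summing the matching environments: 2 + 1 + 1 + 1 + 1 + 1 = 7 matching atoms.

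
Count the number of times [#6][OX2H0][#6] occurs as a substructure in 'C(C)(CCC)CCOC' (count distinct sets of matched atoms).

1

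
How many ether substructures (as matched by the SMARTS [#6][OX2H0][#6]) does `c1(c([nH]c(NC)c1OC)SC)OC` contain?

2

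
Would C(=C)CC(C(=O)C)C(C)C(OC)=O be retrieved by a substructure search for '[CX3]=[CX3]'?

Yes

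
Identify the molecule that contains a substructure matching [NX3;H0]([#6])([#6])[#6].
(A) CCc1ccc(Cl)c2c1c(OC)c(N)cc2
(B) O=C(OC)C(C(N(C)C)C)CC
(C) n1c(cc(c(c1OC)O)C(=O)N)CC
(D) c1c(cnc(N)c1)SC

B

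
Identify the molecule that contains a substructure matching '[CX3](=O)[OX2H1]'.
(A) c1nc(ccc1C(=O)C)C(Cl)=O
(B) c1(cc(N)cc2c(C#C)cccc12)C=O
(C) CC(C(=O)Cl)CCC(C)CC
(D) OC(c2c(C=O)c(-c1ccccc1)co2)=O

[CX3](=O)[OX2H1] describes an sp2 carbon double-bonded to O and single-bonded to an -OH oxygen (a carboxylic acid).
(A) has an acyl chloride (-C(=O)Cl) but the carbonyl is bonded to Cl, not to an -OH oxygen.
(B) has an aldehyde (-CHO) but there is no singly-bonded oxygen on the carbonyl carbon.
(C) has an acyl chloride (-C(=O)Cl) but the carbonyl is bonded to Cl, not to an -OH oxygen.
(D) contains a carboxylic acid group (-C(=O)OH), which satisfies every atom and bond constraint.
So the answer is (D).

D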